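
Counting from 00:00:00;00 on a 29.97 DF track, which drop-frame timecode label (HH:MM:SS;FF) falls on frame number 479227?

04:26:30;07

Ten DF minutes hold 17982 frames, so frame 479227 lies in block 26 (frames 467532–485513) with 11695 frames into that block.
The block's first minute is 1800 frames and the rest 1798 each; 11695 frames reaches minute 6, so 26 × 18 + 6 × 2 = 480 labels have been skipped so far.
Adding those back, label number 479227 + 480 = 479707 at 30 labels/s is 15990 s + 7 f = 4 h 26 min 30 s frame 7, i.e. 04:26:30;07.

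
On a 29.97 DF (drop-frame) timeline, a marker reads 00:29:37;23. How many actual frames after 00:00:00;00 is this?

As if non-drop at 30 labels/s: (0 × 3600 + 29 × 60 + 37) × 30 + 23 = 53333.
Minute boundaries passed: 29; those not divisible by 10: 29 − 2 = 27; dropped labels = 2 × 27 = 54.
Actual frame index = 53333 − 54 = 53279.

53279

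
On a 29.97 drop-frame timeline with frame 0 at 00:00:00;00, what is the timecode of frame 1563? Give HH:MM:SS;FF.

Each 10-minute DF block holds 10 × 60 × 30 − 9 × 2 = 17982 frames. 1563 ÷ 17982 → 0 full blocks, remainder 1563.
Within the partial block the first minute is 1800 frames and each further minute 1798, so 0 further minute boundaries passed. Total skipped labels = 18 × 0 + 2 × 0 = 0.
Non-drop label index = 1563 + 0 = 1563; at 30 labels/s that is 00:00:52:03, i.e. DF 00:00:52;03.

00:00:52;03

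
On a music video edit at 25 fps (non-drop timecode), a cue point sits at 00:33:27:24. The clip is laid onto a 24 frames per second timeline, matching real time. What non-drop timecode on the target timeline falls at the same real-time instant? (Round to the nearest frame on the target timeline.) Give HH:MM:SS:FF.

00:33:27:23

Source frame index: (0×3600 + 33×60 + 27) × 25 + 24 = 50199.
Real time: 50199 / (25) = 50199/25 s.
Target frame: (50199/25) × (24) = 1204776/25 ≈ 48191.040 → 48191.
At 24 labels/s: frame 48191 → 00:33:27:23.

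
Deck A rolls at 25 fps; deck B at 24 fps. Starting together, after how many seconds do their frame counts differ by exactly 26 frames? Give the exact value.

26 seconds

The gap grows by |24 − 25| = 1 frame per second.
Time for a 26-frame gap: 26 ÷ (1) = 26 s.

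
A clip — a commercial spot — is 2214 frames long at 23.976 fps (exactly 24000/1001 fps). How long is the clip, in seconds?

92.34225 seconds

Running time = 2214 / (24000/1001) = 92.34225 s.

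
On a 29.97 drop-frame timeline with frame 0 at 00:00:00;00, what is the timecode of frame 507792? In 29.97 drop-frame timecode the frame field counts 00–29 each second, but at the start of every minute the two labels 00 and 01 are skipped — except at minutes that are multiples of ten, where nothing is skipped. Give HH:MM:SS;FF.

Ten DF minutes hold 17982 frames, so frame 507792 lies in block 28 (frames 503496–521477) with 4296 frames into that block.
The block's first minute is 1800 frames and the rest 1798 each; 4296 frames reaches minute 2, so 28 × 18 + 2 × 2 = 508 labels have been skipped so far.
Adding those back, label number 507792 + 508 = 508300 at 30 labels/s is 16943 s + 10 f = 4 h 42 min 23 s frame 10, i.e. 04:42:23;10.

04:42:23;10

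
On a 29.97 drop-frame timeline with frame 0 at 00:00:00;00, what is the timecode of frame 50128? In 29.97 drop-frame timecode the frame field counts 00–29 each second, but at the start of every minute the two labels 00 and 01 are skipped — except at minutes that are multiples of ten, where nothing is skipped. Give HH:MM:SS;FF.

00:27:52;18

Ten DF minutes hold 17982 frames, so frame 50128 lies in block 2 (frames 35964–53945) with 14164 frames into that block.
The block's first minute is 1800 frames and the rest 1798 each; 14164 frames reaches minute 7, so 2 × 18 + 7 × 2 = 50 labels have been skipped so far.
Adding those back, label number 50128 + 50 = 50178 at 30 labels/s is 1672 s + 18 f = 0 h 27 min 52 s frame 18, i.e. 00:27:52;18.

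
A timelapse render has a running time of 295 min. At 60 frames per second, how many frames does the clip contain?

295 min = 17700 s.
Frames = 17700 × 60 = 1062000.

1062000 frames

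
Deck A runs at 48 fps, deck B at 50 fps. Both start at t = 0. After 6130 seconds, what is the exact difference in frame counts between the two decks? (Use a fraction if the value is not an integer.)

12260 frames

A emits 48 × 6130 = 294240 frames; B emits 50 × 6130 = 306500.
Difference = 12260 frames; B is ahead of A.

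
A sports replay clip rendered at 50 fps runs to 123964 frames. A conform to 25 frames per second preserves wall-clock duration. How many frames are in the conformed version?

61982 frames

Target frames = source frames × (target rate / source rate) = 123964 × (25)/(50) = 123964 × 1/2 = 61982.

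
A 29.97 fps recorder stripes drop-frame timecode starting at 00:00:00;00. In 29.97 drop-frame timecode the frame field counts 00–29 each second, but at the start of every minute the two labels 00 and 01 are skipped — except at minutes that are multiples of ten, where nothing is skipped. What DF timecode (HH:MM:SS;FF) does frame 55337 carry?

Ten DF minutes hold 17982 frames, so frame 55337 lies in block 3 (frames 53946–71927) with 1391 frames into that block.
The block's first minute is 1800 frames and the rest 1798 each; 1391 frames reaches minute 0, so 3 × 18 + 0 × 2 = 54 labels have been skipped so far.
Adding those back, label number 55337 + 54 = 55391 at 30 labels/s is 1846 s + 11 f = 0 h 30 min 46 s frame 11, i.e. 00:30:46;11.

00:30:46;11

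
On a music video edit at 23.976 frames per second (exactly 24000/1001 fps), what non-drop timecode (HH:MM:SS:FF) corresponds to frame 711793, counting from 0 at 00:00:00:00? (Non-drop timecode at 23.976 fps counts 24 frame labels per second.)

08:14:18:01

711793 ÷ 24 = 29658 full seconds, remainder 1 frame.
29658 s = 8 h 14 min 18 s.
Timecode: 08:14:18:01.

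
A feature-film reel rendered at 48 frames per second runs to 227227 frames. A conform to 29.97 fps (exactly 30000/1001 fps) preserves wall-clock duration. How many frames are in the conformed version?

Target frames = source frames × (target rate / source rate) = 227227 × (30000/1001)/(48) = 227227 × 625/1001 = 141875.

141875 frames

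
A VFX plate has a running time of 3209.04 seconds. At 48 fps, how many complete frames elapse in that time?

Frames = 3209.04 × 48 = 3850848/25 ≈ 154033.9200.
Complete frames: 154033.

154033 frames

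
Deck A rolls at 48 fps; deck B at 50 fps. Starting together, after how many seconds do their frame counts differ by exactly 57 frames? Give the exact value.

28.5 seconds

The gap grows by |50 − 48| = 2 frames per second.
Time for a 57-frame gap: 57 ÷ (2) = 28.5 s.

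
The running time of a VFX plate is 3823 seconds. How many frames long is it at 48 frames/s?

183504 frames

Frames = 3823 × 48 = 183504.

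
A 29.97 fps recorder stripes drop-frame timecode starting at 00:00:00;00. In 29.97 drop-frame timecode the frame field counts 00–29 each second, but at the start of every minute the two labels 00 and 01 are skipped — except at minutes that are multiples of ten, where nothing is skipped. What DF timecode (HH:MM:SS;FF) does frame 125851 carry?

01:09:59;07

Ten DF minutes hold 17982 frames, so frame 125851 lies in block 6 (frames 107892–125873) with 17959 frames into that block.
The block's first minute is 1800 frames and the rest 1798 each; 17959 frames reaches minute 9, so 6 × 18 + 9 × 2 = 126 labels have been skipped so far.
Adding those back, label number 125851 + 126 = 125977 at 30 labels/s is 4199 s + 7 f = 1 h 9 min 59 s frame 7, i.e. 01:09:59;07.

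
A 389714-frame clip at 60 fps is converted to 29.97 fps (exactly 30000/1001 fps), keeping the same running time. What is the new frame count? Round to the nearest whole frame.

Frames at target rate = 389714 × (30000/1001) / (60) = 14989000/77 ≈ 194662.338.
Nearest whole frame: 194662.

194662 frames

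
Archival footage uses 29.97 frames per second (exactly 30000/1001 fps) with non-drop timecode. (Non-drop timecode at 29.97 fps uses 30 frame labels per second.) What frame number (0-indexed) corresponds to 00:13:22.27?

frame 24087

Total seconds to the label: (0 × 3600 + 13 × 60 + 22) = 802.
Frame index = 802 × 30 + 27 = 24087.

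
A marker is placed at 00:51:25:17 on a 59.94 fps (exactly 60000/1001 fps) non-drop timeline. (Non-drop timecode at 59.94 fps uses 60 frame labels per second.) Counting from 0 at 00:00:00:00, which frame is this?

Total seconds to the label: (0 × 3600 + 51 × 60 + 25) = 3085.
Frame index = 3085 × 60 + 17 = 185117.

frame 185117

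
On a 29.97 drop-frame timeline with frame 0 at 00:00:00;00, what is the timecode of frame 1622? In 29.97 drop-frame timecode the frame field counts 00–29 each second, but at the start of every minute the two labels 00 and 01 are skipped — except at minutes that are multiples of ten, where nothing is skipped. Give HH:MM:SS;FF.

Ten DF minutes hold 17982 frames, so frame 1622 lies in block 0 (frames 0–17981) with 1622 frames into that block.
The block's first minute is 1800 frames and the rest 1798 each; 1622 frames reaches minute 0, so 0 × 18 + 0 × 2 = 0 labels have been skipped so far.
Adding those back, label number 1622 + 0 = 1622 at 30 labels/s is 54 s + 2 f = 0 h 0 min 54 s frame 2, i.e. 00:00:54;02.

00:00:54;02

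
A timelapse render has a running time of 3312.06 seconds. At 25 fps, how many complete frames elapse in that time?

Frames = 3312.06 × 25 = 165603/2 ≈ 82801.5000.
Complete frames: 82801.

82801 frames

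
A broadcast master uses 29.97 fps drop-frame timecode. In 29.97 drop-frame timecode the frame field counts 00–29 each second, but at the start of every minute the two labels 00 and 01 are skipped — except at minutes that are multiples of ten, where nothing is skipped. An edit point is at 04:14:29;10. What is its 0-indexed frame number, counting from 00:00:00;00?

Complete 10-minute blocks: 25, each 17982 frames → 449550.
Remaining 4 whole minutes in the current block: 1800 + 3 × 1798 = 7194 frames.
Within the current minute: 29 × 30 + 10 − 2 = 878 (labels ;00/;01 skipped at this minute). Total = 449550 + 7194 + 878 = 457622.

457622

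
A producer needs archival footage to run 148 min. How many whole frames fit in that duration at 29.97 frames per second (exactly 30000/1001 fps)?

266133 frames

148 min = 8880 s.
Frames = 8880 × 30000/1001 = 266400000/1001 ≈ 266133.8661.
Complete frames: 266133.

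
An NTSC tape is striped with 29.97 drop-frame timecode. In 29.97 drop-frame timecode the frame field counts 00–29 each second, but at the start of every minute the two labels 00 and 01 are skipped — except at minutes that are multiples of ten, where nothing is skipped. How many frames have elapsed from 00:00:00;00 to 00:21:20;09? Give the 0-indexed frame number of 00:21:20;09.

38371

Complete 10-minute blocks: 2, each 17982 frames → 35964.
Remaining 1 whole minute in the current block: 1800 + 0 × 1798 = 1800 frames.
Within the current minute: 20 × 30 + 9 − 2 = 607 (labels ;00/;01 skipped at this minute). Total = 35964 + 1800 + 607 = 38371.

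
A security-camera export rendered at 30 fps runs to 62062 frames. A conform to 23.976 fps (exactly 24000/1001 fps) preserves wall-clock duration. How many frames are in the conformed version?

49600 frames

Target frames = source frames × (target rate / source rate) = 62062 × (24000/1001)/(30) = 62062 × 800/1001 = 49600.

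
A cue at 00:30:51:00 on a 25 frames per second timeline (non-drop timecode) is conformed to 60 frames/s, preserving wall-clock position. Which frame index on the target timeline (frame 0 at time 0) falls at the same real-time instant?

Source frame index: (0×3600 + 30×60 + 51) × 25 + 0 = 46275.
Real time: 46275 / (25) = 1851 s.
Target frame: (1851) × (60) = 111060.

frame 111060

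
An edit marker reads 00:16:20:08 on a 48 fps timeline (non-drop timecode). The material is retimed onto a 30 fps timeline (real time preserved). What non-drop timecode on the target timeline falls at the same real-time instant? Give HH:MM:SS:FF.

Source frame index: (0×3600 + 16×60 + 20) × 48 + 8 = 47048.
Real time: 47048 / (48) = 5881/6 s.
Target frame: (5881/6) × (30) = 29405.
At 30 labels/s: frame 29405 → 00:16:20:05.

00:16:20:05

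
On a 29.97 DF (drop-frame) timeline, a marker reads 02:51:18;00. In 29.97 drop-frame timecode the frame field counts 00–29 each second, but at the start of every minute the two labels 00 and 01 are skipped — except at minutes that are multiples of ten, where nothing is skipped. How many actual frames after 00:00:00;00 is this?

308032

As if non-drop at 30 labels/s: (2 × 3600 + 51 × 60 + 18) × 30 + 0 = 308340.
Minute boundaries passed: 171; those not divisible by 10: 171 − 17 = 154; dropped labels = 2 × 154 = 308.
Actual frame index = 308340 − 308 = 308032.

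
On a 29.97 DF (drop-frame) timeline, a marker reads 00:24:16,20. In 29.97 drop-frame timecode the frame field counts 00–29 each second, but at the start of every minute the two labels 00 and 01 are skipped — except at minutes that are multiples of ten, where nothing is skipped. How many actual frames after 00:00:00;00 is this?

43656

Complete 10-minute blocks: 2, each 17982 frames → 35964.
Remaining 4 whole minutes in the current block: 1800 + 3 × 1798 = 7194 frames.
Within the current minute: 16 × 30 + 20 − 2 = 498 (labels ;00/;01 skipped at this minute). Total = 35964 + 7194 + 498 = 43656.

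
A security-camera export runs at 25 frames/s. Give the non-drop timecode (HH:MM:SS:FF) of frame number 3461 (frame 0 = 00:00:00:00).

00:02:18:11

3461 ÷ 25 = 138 full seconds, remainder 11 frames.
138 s = 0 h 2 min 18 s.
Timecode: 00:02:18:11.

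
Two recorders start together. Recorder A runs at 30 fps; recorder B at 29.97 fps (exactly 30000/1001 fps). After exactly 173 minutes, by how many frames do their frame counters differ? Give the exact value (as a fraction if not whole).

311400/1001 frames

173 min = 10380 s.
A emits 30 × 10380 = 311400 frames; B emits 30000/1001 × 10380 = 311400000/1001.
Difference = 311400/1001 frames (≈ 311.0889); B is behind A.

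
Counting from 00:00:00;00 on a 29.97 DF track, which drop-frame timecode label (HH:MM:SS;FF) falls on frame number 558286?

05:10:28;04

Ten DF minutes hold 17982 frames, so frame 558286 lies in block 31 (frames 557442–575423) with 844 frames into that block.
The block's first minute is 1800 frames and the rest 1798 each; 844 frames reaches minute 0, so 31 × 18 + 0 × 2 = 558 labels have been skipped so far.
Adding those back, label number 558286 + 558 = 558844 at 30 labels/s is 18628 s + 4 f = 5 h 10 min 28 s frame 4, i.e. 05:10:28;04.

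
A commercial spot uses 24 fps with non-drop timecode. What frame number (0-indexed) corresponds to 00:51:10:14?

73694

Total seconds to the label: (0 × 3600 + 51 × 60 + 10) = 3070.
Frame index = 3070 × 24 + 14 = 73694.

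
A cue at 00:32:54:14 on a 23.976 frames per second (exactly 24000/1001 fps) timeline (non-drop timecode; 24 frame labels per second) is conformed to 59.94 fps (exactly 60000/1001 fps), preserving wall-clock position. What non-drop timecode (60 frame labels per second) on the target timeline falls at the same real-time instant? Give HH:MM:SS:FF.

Source frame index: (0×3600 + 32×60 + 54) × 24 + 14 = 47390.
Real time: 47390 / (24000/1001) = 4743739/2400 s.
Target frame: (4743739/2400) × (60000/1001) = 118475.
At 60 labels/s: frame 118475 → 00:32:54:35.

00:32:54:35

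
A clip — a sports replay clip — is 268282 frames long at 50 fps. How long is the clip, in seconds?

Running time = 268282 / (50) = 5365.64 s.

5365.64 seconds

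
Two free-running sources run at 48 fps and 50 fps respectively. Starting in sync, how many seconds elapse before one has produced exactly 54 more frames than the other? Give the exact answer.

27 seconds

The gap grows by |50 − 48| = 2 frames per second.
Time for a 54-frame gap: 54 ÷ (2) = 27 s.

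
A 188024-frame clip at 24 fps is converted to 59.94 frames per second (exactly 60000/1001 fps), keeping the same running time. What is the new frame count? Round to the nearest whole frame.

Frames at target rate = 188024 × (60000/1001) / (24) = 470060000/1001 ≈ 469590.410.
Nearest whole frame: 469590.

469590 frames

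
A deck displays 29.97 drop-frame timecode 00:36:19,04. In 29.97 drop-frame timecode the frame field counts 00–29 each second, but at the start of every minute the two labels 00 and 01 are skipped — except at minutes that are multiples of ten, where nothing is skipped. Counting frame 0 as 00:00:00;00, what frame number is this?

As if non-drop at 30 labels/s: (0 × 3600 + 36 × 60 + 19) × 30 + 4 = 65374.
Minute boundaries passed: 36; those not divisible by 10: 36 − 3 = 33; dropped labels = 2 × 33 = 66.
Actual frame index = 65374 − 66 = 65308.

65308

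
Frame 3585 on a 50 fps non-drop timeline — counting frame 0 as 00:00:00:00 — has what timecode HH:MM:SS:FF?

3585 ÷ 50 = 71 full seconds, remainder 35 frames.
71 s = 0 h 1 min 11 s.
Timecode: 00:01:11:35.

00:01:11:35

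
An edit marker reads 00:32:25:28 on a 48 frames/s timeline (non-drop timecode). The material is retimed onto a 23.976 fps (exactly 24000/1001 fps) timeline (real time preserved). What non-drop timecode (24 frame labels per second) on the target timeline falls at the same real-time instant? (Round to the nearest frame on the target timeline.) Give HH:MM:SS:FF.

00:32:23:15

Source frame index: (0×3600 + 32×60 + 25) × 48 + 28 = 93388.
Real time: 93388 / (48) = 23347/12 s.
Target frame: (23347/12) × (24000/1001) = 46694000/1001 ≈ 46647.353 → 46647.
At 24 labels/s: frame 46647 → 00:32:23:15.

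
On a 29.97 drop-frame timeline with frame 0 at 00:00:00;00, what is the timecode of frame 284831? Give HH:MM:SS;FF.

Ten DF minutes hold 17982 frames, so frame 284831 lies in block 15 (frames 269730–287711) with 15101 frames into that block.
The block's first minute is 1800 frames and the rest 1798 each; 15101 frames reaches minute 8, so 15 × 18 + 8 × 2 = 286 labels have been skipped so far.
Adding those back, label number 284831 + 286 = 285117 at 30 labels/s is 9503 s + 27 f = 2 h 38 min 23 s frame 27, i.e. 02:38:23;27.

02:38:23;27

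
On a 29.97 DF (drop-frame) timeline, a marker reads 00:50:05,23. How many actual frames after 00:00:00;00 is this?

Complete 10-minute blocks: 5, each 17982 frames → 89910.
Remaining 0 whole minutes in the current block: 0 frames.
Within the current minute: 5 × 30 + 23 = 173. Total = 89910 + 0 + 173 = 90083.

90083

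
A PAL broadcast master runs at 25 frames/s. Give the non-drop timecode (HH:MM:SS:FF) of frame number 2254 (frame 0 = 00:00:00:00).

2254 ÷ 25 = 90 full seconds, remainder 4 frames.
90 s = 0 h 1 min 30 s.
Timecode: 00:01:30:04.

00:01:30:04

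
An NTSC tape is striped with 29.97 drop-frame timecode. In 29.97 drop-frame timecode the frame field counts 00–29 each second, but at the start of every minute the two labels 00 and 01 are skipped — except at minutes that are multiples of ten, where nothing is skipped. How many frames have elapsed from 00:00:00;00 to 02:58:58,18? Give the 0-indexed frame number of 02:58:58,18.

As if non-drop at 30 labels/s: (2 × 3600 + 58 × 60 + 58) × 30 + 18 = 322158.
Minute boundaries passed: 178; those not divisible by 10: 178 − 17 = 161; dropped labels = 2 × 161 = 322.
Actual frame index = 322158 − 322 = 321836.

321836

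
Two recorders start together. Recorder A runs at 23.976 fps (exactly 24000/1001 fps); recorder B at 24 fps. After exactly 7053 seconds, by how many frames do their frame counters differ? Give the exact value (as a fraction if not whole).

A emits 24000/1001 × 7053 = 169272000/1001 frames; B emits 24 × 7053 = 169272.
Difference = 169272/1001 frames (≈ 169.1029); B is ahead of A.

169272/1001 frames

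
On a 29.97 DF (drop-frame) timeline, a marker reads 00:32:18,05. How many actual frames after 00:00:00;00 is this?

Complete 10-minute blocks: 3, each 17982 frames → 53946.
Remaining 2 whole minutes in the current block: 1800 + 1 × 1798 = 3598 frames.
Within the current minute: 18 × 30 + 5 − 2 = 543 (labels ;00/;01 skipped at this minute). Total = 53946 + 3598 + 543 = 58087.

58087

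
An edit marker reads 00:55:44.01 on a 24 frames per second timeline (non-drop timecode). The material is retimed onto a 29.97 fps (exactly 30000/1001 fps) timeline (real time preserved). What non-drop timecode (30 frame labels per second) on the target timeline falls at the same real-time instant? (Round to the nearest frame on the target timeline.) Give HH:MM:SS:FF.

Source frame index: (0×3600 + 55×60 + 44) × 24 + 1 = 80257.
Real time: 80257 / (24) = 80257/24 s.
Target frame: (80257/24) × (30000/1001) = 100321250/1001 ≈ 100221.029 → 100221.
At 30 labels/s: frame 100221 → 00:55:40:21.

00:55:40:21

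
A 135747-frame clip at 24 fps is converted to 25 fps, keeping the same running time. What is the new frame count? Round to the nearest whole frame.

141403 frames

Frames at target rate = 135747 × (25) / (24) = 1131225/8 ≈ 141403.125.
Nearest whole frame: 141403.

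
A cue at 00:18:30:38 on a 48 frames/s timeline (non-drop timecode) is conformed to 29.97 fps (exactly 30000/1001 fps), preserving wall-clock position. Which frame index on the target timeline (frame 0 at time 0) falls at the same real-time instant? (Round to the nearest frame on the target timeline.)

frame 33290

Source frame index: (0×3600 + 18×60 + 30) × 48 + 38 = 53318.
Real time: 53318 / (48) = 26659/24 s.
Target frame: (26659/24) × (30000/1001) = 33323750/1001 ≈ 33290.460 → 33290.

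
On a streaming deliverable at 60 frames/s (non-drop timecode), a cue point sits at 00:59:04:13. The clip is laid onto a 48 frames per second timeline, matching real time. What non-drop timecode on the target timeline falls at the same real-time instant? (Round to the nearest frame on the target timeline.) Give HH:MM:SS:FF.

Source frame index: (0×3600 + 59×60 + 4) × 60 + 13 = 212653.
Real time: 212653 / (60) = 212653/60 s.
Target frame: (212653/60) × (48) = 850612/5 ≈ 170122.400 → 170122.
At 48 labels/s: frame 170122 → 00:59:04:10.

00:59:04:10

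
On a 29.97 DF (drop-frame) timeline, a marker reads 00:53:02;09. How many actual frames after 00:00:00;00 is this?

Complete 10-minute blocks: 5, each 17982 frames → 89910.
Remaining 3 whole minutes in the current block: 1800 + 2 × 1798 = 5396 frames.
Within the current minute: 2 × 30 + 9 − 2 = 67 (labels ;00/;01 skipped at this minute). Total = 89910 + 5396 + 67 = 95373.

95373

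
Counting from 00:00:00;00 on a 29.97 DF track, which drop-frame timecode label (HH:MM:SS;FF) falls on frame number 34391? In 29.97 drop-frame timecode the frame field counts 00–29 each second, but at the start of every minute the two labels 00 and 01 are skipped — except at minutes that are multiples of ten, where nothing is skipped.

00:19:07;17

Each 10-minute DF block holds 10 × 60 × 30 − 9 × 2 = 17982 frames. 34391 ÷ 17982 → 1 full block, remainder 16409.
Within the partial block the first minute is 1800 frames and each further minute 1798, so 9 further minute boundaries passed. Total skipped labels = 18 × 1 + 2 × 9 = 36.
Non-drop label index = 34391 + 36 = 34427; at 30 labels/s that is 00:19:07:17, i.e. DF 00:19:07;17.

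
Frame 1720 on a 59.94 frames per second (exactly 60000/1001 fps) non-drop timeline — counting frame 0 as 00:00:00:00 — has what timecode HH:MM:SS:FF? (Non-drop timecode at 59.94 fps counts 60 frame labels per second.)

1720 ÷ 60 = 28 full seconds, remainder 40 frames.
28 s = 0 h 0 min 28 s.
Timecode: 00:00:28:40.

00:00:28:40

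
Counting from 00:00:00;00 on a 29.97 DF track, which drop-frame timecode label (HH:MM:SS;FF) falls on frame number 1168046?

Each 10-minute DF block holds 10 × 60 × 30 − 9 × 2 = 17982 frames. 1168046 ÷ 17982 → 64 full blocks, remainder 17198.
Within the partial block the first minute is 1800 frames and each further minute 1798, so 9 further minute boundaries passed. Total skipped labels = 18 × 64 + 2 × 9 = 1170.
Non-drop label index = 1168046 + 1170 = 1169216; at 30 labels/s that is 10:49:33:26, i.e. DF 10:49:33;26.

10:49:33;26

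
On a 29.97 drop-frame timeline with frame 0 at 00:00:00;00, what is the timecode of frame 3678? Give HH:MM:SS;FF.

00:02:02;22

Ten DF minutes hold 17982 frames, so frame 3678 lies in block 0 (frames 0–17981) with 3678 frames into that block.
The block's first minute is 1800 frames and the rest 1798 each; 3678 frames reaches minute 2, so 0 × 18 + 2 × 2 = 4 labels have been skipped so far.
Adding those back, label number 3678 + 4 = 3682 at 30 labels/s is 122 s + 22 f = 0 h 2 min 2 s frame 22, i.e. 00:02:02;22.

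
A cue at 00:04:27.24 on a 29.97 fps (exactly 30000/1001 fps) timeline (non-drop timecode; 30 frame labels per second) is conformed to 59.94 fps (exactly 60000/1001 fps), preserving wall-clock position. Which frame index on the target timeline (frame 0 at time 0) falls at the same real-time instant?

Source frame index: (0×3600 + 4×60 + 27) × 30 + 24 = 8034.
Real time: 8034 / (30000/1001) = 1340339/5000 s.
Target frame: (1340339/5000) × (60000/1001) = 16068.

frame 16068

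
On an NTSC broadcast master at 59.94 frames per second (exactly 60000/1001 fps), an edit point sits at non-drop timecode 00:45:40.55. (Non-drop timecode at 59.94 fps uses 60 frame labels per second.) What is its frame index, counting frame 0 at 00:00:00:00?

frame 164455

Total seconds to the label: (0 × 3600 + 45 × 60 + 40) = 2740.
Frame index = 2740 × 60 + 55 = 164455.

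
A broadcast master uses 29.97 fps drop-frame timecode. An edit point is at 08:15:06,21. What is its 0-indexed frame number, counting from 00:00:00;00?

890309

As if non-drop at 30 labels/s: (8 × 3600 + 15 × 60 + 6) × 30 + 21 = 891201.
Minute boundaries passed: 495; those not divisible by 10: 495 − 49 = 446; dropped labels = 2 × 446 = 892.
Actual frame index = 891201 − 892 = 890309.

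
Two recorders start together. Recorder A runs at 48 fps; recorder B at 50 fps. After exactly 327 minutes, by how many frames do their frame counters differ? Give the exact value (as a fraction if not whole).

327 min = 19620 s.
A emits 48 × 19620 = 941760 frames; B emits 50 × 19620 = 981000.
Difference = 39240 frames; B is ahead of A.

39240 frames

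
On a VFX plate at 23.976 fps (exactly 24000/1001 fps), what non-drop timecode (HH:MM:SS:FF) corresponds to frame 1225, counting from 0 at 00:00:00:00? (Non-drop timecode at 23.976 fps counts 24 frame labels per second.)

00:00:51:01

1225 ÷ 24 = 51 full seconds, remainder 1 frame.
51 s = 0 h 0 min 51 s.
Timecode: 00:00:51:01.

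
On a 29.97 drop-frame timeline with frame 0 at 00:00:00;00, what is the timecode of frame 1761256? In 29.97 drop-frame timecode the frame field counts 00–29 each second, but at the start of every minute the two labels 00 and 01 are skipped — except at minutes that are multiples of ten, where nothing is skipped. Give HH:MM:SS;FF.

16:19:27;10

Each 10-minute DF block holds 10 × 60 × 30 − 9 × 2 = 17982 frames. 1761256 ÷ 17982 → 97 full blocks, remainder 17002.
Within the partial block the first minute is 1800 frames and each further minute 1798, so 9 further minute boundaries passed. Total skipped labels = 18 × 97 + 2 × 9 = 1764.
Non-drop label index = 1761256 + 1764 = 1763020; at 30 labels/s that is 16:19:27:10, i.e. DF 16:19:27;10.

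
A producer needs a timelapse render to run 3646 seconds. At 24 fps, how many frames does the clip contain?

87504 frames

Frames = 3646 × 24 = 87504.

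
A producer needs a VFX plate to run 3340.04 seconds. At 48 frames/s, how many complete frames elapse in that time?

160321 frames

Frames = 3340.04 × 48 = 4008048/25 ≈ 160321.9200.
Complete frames: 160321.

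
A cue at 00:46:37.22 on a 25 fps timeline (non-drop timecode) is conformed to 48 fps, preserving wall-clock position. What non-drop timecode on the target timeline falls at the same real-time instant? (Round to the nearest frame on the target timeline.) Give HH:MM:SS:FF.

00:46:37:42

Source frame index: (0×3600 + 46×60 + 37) × 25 + 22 = 69947.
Real time: 69947 / (25) = 69947/25 s.
Target frame: (69947/25) × (48) = 3357456/25 ≈ 134298.240 → 134298.
At 48 labels/s: frame 134298 → 00:46:37:42.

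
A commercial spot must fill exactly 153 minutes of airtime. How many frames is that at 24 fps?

153 min = 9180 s.
Frames = 9180 × 24 = 220320.

220320 frames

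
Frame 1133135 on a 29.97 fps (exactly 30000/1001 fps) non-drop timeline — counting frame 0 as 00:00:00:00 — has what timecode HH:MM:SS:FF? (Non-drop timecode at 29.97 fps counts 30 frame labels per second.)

1133135 ÷ 30 = 37771 full seconds, remainder 5 frames.
37771 s = 10 h 29 min 31 s.
Timecode: 10:29:31:05.

10:29:31:05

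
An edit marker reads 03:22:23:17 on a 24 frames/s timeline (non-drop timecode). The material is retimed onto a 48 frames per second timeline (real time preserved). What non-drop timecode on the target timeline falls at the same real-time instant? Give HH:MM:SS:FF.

Source frame index: (3×3600 + 22×60 + 23) × 24 + 17 = 291449.
Real time: 291449 / (24) = 291449/24 s.
Target frame: (291449/24) × (48) = 582898.
At 48 labels/s: frame 582898 → 03:22:23:34.

03:22:23:34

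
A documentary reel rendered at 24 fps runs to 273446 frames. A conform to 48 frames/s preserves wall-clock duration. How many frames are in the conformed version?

546892 frames

Frames at target rate = 273446 × (48) / (24) = 546892.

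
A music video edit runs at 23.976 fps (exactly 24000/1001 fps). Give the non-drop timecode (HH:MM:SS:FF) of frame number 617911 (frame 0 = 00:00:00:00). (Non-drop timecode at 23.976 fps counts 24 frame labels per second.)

617911 ÷ 24 = 25746 full seconds, remainder 7 frames.
25746 s = 7 h 9 min 6 s.
Timecode: 07:09:06:07.

07:09:06:07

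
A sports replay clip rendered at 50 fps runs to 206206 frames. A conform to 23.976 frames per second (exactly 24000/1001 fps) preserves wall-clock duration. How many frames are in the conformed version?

Target frames = source frames × (target rate / source rate) = 206206 × (24000/1001)/(50) = 206206 × 480/1001 = 98880.

98880 frames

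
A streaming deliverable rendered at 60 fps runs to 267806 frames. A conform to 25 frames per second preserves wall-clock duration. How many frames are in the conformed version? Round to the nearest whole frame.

Frames at target rate = 267806 × (25) / (60) = 669515/6 ≈ 111585.833.
Nearest whole frame: 111586.

111586 frames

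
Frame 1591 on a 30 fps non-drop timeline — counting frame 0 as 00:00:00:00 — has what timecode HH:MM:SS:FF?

00:00:53:01

1591 ÷ 30 = 53 full seconds, remainder 1 frame.
53 s = 0 h 0 min 53 s.
Timecode: 00:00:53:01.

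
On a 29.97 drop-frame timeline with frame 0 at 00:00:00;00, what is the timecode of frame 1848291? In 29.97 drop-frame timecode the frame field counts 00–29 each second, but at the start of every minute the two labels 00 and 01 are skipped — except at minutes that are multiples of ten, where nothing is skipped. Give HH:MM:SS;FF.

17:07:51;11

Ten DF minutes hold 17982 frames, so frame 1848291 lies in block 102 (frames 1834164–1852145) with 14127 frames into that block.
The block's first minute is 1800 frames and the rest 1798 each; 14127 frames reaches minute 7, so 102 × 18 + 7 × 2 = 1850 labels have been skipped so far.
Adding those back, label number 1848291 + 1850 = 1850141 at 30 labels/s is 61671 s + 11 f = 17 h 7 min 51 s frame 11, i.e. 17:07:51;11.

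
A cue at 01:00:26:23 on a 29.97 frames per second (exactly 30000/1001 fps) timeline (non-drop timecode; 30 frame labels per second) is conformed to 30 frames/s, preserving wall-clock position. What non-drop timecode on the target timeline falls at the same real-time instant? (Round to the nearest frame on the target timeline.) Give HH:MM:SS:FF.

Source frame index: (1×3600 + 0×60 + 26) × 30 + 23 = 108803.
Real time: 108803 / (30000/1001) = 108911803/30000 s.
Target frame: (108911803/30000) × (30) = 108911803/1000 ≈ 108911.803 → 108912.
At 30 labels/s: frame 108912 → 01:00:30:12.

01:00:30:12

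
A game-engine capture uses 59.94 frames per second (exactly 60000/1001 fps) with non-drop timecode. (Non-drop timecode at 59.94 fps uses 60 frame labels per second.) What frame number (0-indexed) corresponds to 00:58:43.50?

Total seconds to the label: (0 × 3600 + 58 × 60 + 43) = 3523.
Frame index = 3523 × 60 + 50 = 211430.

frame 211430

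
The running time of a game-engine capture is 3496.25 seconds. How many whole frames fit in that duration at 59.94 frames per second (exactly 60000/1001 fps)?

Frames = 3496.25 × 60000/1001 = 209775000/1001 ≈ 209565.4346.
Complete frames: 209565.

209565 frames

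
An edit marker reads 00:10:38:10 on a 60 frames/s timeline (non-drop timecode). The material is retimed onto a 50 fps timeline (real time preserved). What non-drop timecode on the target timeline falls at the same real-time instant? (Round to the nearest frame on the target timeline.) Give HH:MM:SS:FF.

Source frame index: (0×3600 + 10×60 + 38) × 60 + 10 = 38290.
Real time: 38290 / (60) = 3829/6 s.
Target frame: (3829/6) × (50) = 95725/3 ≈ 31908.333 → 31908.
At 50 labels/s: frame 31908 → 00:10:38:08.

00:10:38:08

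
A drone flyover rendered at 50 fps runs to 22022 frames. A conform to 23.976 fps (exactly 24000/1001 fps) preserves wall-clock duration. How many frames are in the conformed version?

Target frames = source frames × (target rate / source rate) = 22022 × (24000/1001)/(50) = 22022 × 480/1001 = 10560.

10560 frames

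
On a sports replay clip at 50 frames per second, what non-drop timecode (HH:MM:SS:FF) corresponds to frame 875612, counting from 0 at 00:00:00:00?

875612 ÷ 50 = 17512 full seconds, remainder 12 frames.
17512 s = 4 h 51 min 52 s.
Timecode: 04:51:52:12.

04:51:52:12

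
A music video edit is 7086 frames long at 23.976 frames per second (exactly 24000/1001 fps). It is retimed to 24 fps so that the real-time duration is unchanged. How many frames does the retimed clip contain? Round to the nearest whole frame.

7093 frames

Frames at target rate = 7086 × (24) / (24000/1001) = 3546543/500 ≈ 7093.086.
Nearest whole frame: 7093.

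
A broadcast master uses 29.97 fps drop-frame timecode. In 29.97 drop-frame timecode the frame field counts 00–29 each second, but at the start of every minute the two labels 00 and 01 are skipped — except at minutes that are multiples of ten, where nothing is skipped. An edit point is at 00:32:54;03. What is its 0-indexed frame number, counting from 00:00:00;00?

59165

As if non-drop at 30 labels/s: (0 × 3600 + 32 × 60 + 54) × 30 + 3 = 59223.
Minute boundaries passed: 32; those not divisible by 10: 32 − 3 = 29; dropped labels = 2 × 29 = 58.
Actual frame index = 59223 − 58 = 59165.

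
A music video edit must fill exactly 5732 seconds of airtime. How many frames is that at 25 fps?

Frames = 5732 × 25 = 143300.

143300 frames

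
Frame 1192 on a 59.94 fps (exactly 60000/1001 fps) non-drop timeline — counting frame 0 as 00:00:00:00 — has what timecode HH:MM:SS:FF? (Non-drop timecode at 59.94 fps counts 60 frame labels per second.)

00:00:19:52

1192 ÷ 60 = 19 full seconds, remainder 52 frames.
19 s = 0 h 0 min 19 s.
Timecode: 00:00:19:52.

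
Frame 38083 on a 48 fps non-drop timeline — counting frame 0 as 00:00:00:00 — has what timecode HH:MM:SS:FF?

38083 ÷ 48 = 793 full seconds, remainder 19 frames.
793 s = 0 h 13 min 13 s.
Timecode: 00:13:13:19.

00:13:13:19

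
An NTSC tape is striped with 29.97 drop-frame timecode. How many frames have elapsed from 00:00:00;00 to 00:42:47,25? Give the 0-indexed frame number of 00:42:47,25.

Complete 10-minute blocks: 4, each 17982 frames → 71928.
Remaining 2 whole minutes in the current block: 1800 + 1 × 1798 = 3598 frames.
Within the current minute: 47 × 30 + 25 − 2 = 1433 (labels ;00/;01 skipped at this minute). Total = 71928 + 3598 + 1433 = 76959.

76959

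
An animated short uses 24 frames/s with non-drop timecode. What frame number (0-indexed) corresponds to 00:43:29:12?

Total seconds to the label: (0 × 3600 + 43 × 60 + 29) = 2609.
Frame index = 2609 × 24 + 12 = 62628.

62628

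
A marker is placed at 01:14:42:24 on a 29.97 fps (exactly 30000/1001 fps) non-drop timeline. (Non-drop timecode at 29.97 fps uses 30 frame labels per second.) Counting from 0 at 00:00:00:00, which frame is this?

134484

Total seconds to the label: (1 × 3600 + 14 × 60 + 42) = 4482.
Frame index = 4482 × 30 + 24 = 134484.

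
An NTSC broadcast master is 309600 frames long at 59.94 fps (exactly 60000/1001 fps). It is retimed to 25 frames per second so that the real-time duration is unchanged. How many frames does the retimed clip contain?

129129 frames

Target frames = source frames × (target rate / source rate) = 309600 × (25)/(60000/1001) = 309600 × 1001/2400 = 129129.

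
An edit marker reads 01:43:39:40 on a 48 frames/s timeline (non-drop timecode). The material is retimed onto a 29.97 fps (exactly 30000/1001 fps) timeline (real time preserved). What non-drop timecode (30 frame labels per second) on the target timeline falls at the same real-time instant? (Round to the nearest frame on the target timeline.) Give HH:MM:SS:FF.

Source frame index: (1×3600 + 43×60 + 39) × 48 + 40 = 298552.
Real time: 298552 / (48) = 37319/6 s.
Target frame: (37319/6) × (30000/1001) = 186595000/1001 ≈ 186408.591 → 186409.
At 30 labels/s: frame 186409 → 01:43:33:19.

01:43:33:19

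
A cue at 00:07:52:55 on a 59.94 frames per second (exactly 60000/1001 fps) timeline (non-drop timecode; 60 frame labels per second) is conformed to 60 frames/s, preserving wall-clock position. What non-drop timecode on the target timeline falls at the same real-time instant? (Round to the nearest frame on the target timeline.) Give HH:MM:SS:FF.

00:07:53:23

Source frame index: (0×3600 + 7×60 + 52) × 60 + 55 = 28375.
Real time: 28375 / (60000/1001) = 227227/480 s.
Target frame: (227227/480) × (60) = 227227/8 ≈ 28403.375 → 28403.
At 60 labels/s: frame 28403 → 00:07:53:23.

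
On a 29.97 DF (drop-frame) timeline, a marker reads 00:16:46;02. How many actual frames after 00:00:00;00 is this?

30152

Complete 10-minute blocks: 1, each 17982 frames → 17982.
Remaining 6 whole minutes in the current block: 1800 + 5 × 1798 = 10790 frames.
Within the current minute: 46 × 30 + 2 − 2 = 1380 (labels ;00/;01 skipped at this minute). Total = 17982 + 10790 + 1380 = 30152.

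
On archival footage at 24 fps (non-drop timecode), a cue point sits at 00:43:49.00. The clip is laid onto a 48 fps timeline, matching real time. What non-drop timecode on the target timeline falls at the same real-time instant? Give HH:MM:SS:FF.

Source frame index: (0×3600 + 43×60 + 49) × 24 + 0 = 63096.
Real time: 63096 / (24) = 2629 s.
Target frame: (2629) × (48) = 126192.
At 48 labels/s: frame 126192 → 00:43:49:00.

00:43:49:00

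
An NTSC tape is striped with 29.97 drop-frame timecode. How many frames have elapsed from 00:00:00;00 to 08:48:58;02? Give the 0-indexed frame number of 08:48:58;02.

Complete 10-minute blocks: 52, each 17982 frames → 935064.
Remaining 8 whole minutes in the current block: 1800 + 7 × 1798 = 14386 frames.
Within the current minute: 58 × 30 + 2 − 2 = 1740 (labels ;00/;01 skipped at this minute). Total = 935064 + 14386 + 1740 = 951190.

951190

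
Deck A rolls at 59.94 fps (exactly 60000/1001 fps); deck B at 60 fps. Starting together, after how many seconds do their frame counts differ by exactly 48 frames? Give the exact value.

800.8 seconds

The gap grows by |60 − 60000/1001| = 60/1001 frames per second.
Time for a 48-frame gap: 48 ÷ (60/1001) = 800.8 s.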